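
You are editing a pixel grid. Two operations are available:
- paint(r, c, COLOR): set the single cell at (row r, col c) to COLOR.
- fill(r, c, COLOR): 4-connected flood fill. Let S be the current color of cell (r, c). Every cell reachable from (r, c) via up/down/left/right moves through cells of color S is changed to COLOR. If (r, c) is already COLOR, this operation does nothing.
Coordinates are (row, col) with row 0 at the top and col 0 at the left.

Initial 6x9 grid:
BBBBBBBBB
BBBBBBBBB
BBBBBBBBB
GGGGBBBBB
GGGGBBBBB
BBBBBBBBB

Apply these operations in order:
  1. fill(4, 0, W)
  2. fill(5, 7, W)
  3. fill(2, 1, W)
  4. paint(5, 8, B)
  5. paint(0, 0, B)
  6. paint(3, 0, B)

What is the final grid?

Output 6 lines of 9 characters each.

Answer: BWWWWWWWW
WWWWWWWWW
WWWWWWWWW
BWWWWWWWW
WWWWWWWWW
WWWWWWWWB

Derivation:
After op 1 fill(4,0,W) [8 cells changed]:
BBBBBBBBB
BBBBBBBBB
BBBBBBBBB
WWWWBBBBB
WWWWBBBBB
BBBBBBBBB
After op 2 fill(5,7,W) [46 cells changed]:
WWWWWWWWW
WWWWWWWWW
WWWWWWWWW
WWWWWWWWW
WWWWWWWWW
WWWWWWWWW
After op 3 fill(2,1,W) [0 cells changed]:
WWWWWWWWW
WWWWWWWWW
WWWWWWWWW
WWWWWWWWW
WWWWWWWWW
WWWWWWWWW
After op 4 paint(5,8,B):
WWWWWWWWW
WWWWWWWWW
WWWWWWWWW
WWWWWWWWW
WWWWWWWWW
WWWWWWWWB
After op 5 paint(0,0,B):
BWWWWWWWW
WWWWWWWWW
WWWWWWWWW
WWWWWWWWW
WWWWWWWWW
WWWWWWWWB
After op 6 paint(3,0,B):
BWWWWWWWW
WWWWWWWWW
WWWWWWWWW
BWWWWWWWW
WWWWWWWWW
WWWWWWWWB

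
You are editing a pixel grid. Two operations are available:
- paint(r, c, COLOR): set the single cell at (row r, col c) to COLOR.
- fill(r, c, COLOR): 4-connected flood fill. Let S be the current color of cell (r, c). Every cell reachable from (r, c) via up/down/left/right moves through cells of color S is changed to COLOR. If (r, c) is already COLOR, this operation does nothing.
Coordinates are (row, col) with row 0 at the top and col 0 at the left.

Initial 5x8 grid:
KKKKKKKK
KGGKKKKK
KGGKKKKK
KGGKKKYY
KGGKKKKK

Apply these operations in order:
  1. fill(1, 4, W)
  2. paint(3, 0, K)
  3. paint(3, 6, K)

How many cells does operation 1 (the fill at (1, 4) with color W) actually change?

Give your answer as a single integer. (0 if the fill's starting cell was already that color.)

After op 1 fill(1,4,W) [30 cells changed]:
WWWWWWWW
WGGWWWWW
WGGWWWWW
WGGWWWYY
WGGWWWWW

Answer: 30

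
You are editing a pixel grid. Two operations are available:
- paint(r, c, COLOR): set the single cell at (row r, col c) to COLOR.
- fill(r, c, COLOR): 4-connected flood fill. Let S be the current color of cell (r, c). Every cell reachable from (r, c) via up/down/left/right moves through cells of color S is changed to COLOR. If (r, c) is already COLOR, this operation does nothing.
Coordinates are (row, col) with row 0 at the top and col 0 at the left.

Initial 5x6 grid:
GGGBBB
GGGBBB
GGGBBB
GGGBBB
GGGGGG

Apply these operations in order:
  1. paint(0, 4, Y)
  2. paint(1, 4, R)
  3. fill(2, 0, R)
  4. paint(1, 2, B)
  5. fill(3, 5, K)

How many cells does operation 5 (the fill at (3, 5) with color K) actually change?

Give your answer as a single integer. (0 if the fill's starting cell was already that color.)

After op 1 paint(0,4,Y):
GGGBYB
GGGBBB
GGGBBB
GGGBBB
GGGGGG
After op 2 paint(1,4,R):
GGGBYB
GGGBRB
GGGBBB
GGGBBB
GGGGGG
After op 3 fill(2,0,R) [18 cells changed]:
RRRBYB
RRRBRB
RRRBBB
RRRBBB
RRRRRR
After op 4 paint(1,2,B):
RRRBYB
RRBBRB
RRRBBB
RRRBBB
RRRRRR
After op 5 fill(3,5,K) [11 cells changed]:
RRRKYK
RRKKRK
RRRKKK
RRRKKK
RRRRRR

Answer: 11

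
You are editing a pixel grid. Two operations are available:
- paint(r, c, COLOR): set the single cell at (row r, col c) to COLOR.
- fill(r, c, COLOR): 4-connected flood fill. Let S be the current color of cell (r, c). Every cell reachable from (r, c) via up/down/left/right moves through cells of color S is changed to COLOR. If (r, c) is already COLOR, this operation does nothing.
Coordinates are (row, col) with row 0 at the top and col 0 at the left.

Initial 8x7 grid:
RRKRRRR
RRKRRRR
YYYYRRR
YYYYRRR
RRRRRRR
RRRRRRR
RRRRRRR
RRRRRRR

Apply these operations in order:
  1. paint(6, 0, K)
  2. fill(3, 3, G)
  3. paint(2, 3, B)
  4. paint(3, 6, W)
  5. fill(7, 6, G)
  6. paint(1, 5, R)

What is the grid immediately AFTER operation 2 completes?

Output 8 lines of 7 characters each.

After op 1 paint(6,0,K):
RRKRRRR
RRKRRRR
YYYYRRR
YYYYRRR
RRRRRRR
RRRRRRR
KRRRRRR
RRRRRRR
After op 2 fill(3,3,G) [8 cells changed]:
RRKRRRR
RRKRRRR
GGGGRRR
GGGGRRR
RRRRRRR
RRRRRRR
KRRRRRR
RRRRRRR

Answer: RRKRRRR
RRKRRRR
GGGGRRR
GGGGRRR
RRRRRRR
RRRRRRR
KRRRRRR
RRRRRRR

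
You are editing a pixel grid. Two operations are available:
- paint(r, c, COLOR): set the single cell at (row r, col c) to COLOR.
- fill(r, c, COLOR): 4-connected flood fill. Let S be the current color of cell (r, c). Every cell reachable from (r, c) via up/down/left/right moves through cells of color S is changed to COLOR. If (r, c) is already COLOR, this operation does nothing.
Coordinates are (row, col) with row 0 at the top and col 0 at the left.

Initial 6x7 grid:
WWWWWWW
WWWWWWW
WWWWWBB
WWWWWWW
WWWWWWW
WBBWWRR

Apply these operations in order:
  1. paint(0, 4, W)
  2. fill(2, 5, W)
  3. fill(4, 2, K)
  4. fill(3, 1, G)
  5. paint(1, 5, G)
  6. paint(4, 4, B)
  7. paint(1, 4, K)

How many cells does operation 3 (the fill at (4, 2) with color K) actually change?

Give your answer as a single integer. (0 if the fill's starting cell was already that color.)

Answer: 38

Derivation:
After op 1 paint(0,4,W):
WWWWWWW
WWWWWWW
WWWWWBB
WWWWWWW
WWWWWWW
WBBWWRR
After op 2 fill(2,5,W) [2 cells changed]:
WWWWWWW
WWWWWWW
WWWWWWW
WWWWWWW
WWWWWWW
WBBWWRR
After op 3 fill(4,2,K) [38 cells changed]:
KKKKKKK
KKKKKKK
KKKKKKK
KKKKKKK
KKKKKKK
KBBKKRR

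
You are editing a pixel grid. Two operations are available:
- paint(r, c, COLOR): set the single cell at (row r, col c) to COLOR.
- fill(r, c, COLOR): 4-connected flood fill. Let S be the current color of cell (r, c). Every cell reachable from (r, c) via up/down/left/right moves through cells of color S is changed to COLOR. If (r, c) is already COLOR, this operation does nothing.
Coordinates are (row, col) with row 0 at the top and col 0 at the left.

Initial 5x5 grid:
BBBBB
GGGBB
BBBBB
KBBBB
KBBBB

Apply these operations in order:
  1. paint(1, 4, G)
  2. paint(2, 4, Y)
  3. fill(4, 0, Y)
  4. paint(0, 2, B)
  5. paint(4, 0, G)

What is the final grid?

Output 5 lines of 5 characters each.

Answer: BBBBB
GGGBG
BBBBY
YBBBB
GBBBB

Derivation:
After op 1 paint(1,4,G):
BBBBB
GGGBG
BBBBB
KBBBB
KBBBB
After op 2 paint(2,4,Y):
BBBBB
GGGBG
BBBBY
KBBBB
KBBBB
After op 3 fill(4,0,Y) [2 cells changed]:
BBBBB
GGGBG
BBBBY
YBBBB
YBBBB
After op 4 paint(0,2,B):
BBBBB
GGGBG
BBBBY
YBBBB
YBBBB
After op 5 paint(4,0,G):
BBBBB
GGGBG
BBBBY
YBBBB
GBBBB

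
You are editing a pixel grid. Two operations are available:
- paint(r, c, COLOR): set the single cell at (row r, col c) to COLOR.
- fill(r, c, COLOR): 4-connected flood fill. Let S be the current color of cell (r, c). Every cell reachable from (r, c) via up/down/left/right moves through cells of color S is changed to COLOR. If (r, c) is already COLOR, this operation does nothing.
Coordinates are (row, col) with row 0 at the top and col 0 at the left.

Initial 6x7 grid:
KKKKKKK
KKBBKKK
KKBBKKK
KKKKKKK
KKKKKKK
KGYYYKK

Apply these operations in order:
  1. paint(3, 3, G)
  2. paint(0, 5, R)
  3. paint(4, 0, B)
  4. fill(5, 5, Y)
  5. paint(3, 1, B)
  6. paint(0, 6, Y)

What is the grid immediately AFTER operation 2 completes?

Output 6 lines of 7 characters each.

Answer: KKKKKRK
KKBBKKK
KKBBKKK
KKKGKKK
KKKKKKK
KGYYYKK

Derivation:
After op 1 paint(3,3,G):
KKKKKKK
KKBBKKK
KKBBKKK
KKKGKKK
KKKKKKK
KGYYYKK
After op 2 paint(0,5,R):
KKKKKRK
KKBBKKK
KKBBKKK
KKKGKKK
KKKKKKK
KGYYYKK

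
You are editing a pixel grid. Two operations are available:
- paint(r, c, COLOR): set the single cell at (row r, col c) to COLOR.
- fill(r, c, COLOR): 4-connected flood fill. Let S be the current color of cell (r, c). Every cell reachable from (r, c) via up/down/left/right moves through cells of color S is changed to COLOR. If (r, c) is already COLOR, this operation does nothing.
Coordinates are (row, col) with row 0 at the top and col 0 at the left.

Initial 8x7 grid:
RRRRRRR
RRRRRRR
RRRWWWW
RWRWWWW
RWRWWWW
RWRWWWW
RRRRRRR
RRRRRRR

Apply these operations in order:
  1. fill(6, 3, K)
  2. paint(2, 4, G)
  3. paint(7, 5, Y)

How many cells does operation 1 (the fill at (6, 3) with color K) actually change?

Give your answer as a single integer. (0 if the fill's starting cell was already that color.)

Answer: 37

Derivation:
After op 1 fill(6,3,K) [37 cells changed]:
KKKKKKK
KKKKKKK
KKKWWWW
KWKWWWW
KWKWWWW
KWKWWWW
KKKKKKK
KKKKKKK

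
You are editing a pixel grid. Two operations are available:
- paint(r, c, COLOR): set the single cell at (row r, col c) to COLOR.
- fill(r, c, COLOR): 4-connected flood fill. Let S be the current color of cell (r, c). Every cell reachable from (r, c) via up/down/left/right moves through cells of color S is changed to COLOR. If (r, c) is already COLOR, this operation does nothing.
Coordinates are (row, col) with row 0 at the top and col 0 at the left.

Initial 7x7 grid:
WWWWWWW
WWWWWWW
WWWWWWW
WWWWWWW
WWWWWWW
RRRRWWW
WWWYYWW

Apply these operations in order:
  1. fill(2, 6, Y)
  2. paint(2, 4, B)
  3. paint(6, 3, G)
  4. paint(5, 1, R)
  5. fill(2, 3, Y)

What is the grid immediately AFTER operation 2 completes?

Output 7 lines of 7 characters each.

Answer: YYYYYYY
YYYYYYY
YYYYBYY
YYYYYYY
YYYYYYY
RRRRYYY
WWWYYYY

Derivation:
After op 1 fill(2,6,Y) [40 cells changed]:
YYYYYYY
YYYYYYY
YYYYYYY
YYYYYYY
YYYYYYY
RRRRYYY
WWWYYYY
After op 2 paint(2,4,B):
YYYYYYY
YYYYYYY
YYYYBYY
YYYYYYY
YYYYYYY
RRRRYYY
WWWYYYY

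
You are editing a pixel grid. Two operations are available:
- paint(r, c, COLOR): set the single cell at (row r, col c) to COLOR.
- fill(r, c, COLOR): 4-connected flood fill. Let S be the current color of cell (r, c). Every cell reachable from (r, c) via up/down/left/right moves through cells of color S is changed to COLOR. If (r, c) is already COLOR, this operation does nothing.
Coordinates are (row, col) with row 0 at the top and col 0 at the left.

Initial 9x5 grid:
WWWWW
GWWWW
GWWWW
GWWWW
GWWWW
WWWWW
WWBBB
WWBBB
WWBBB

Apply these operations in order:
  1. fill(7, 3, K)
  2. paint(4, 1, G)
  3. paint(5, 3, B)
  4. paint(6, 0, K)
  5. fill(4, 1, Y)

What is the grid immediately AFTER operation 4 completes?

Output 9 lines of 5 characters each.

Answer: WWWWW
GWWWW
GWWWW
GWWWW
GGWWW
WWWBW
KWKKK
WWKKK
WWKKK

Derivation:
After op 1 fill(7,3,K) [9 cells changed]:
WWWWW
GWWWW
GWWWW
GWWWW
GWWWW
WWWWW
WWKKK
WWKKK
WWKKK
After op 2 paint(4,1,G):
WWWWW
GWWWW
GWWWW
GWWWW
GGWWW
WWWWW
WWKKK
WWKKK
WWKKK
After op 3 paint(5,3,B):
WWWWW
GWWWW
GWWWW
GWWWW
GGWWW
WWWBW
WWKKK
WWKKK
WWKKK
After op 4 paint(6,0,K):
WWWWW
GWWWW
GWWWW
GWWWW
GGWWW
WWWBW
KWKKK
WWKKK
WWKKK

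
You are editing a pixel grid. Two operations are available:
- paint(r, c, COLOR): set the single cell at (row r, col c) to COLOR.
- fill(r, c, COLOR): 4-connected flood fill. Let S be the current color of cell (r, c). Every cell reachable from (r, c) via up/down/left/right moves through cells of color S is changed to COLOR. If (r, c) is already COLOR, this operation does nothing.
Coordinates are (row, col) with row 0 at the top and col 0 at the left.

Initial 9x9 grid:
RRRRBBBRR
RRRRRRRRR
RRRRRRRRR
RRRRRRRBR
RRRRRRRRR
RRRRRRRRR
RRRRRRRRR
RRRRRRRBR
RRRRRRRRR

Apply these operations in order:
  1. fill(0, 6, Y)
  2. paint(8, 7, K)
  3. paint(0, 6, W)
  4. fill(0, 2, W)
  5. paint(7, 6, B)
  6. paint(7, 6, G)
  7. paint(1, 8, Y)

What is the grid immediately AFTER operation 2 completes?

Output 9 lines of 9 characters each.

After op 1 fill(0,6,Y) [3 cells changed]:
RRRRYYYRR
RRRRRRRRR
RRRRRRRRR
RRRRRRRBR
RRRRRRRRR
RRRRRRRRR
RRRRRRRRR
RRRRRRRBR
RRRRRRRRR
After op 2 paint(8,7,K):
RRRRYYYRR
RRRRRRRRR
RRRRRRRRR
RRRRRRRBR
RRRRRRRRR
RRRRRRRRR
RRRRRRRRR
RRRRRRRBR
RRRRRRRKR

Answer: RRRRYYYRR
RRRRRRRRR
RRRRRRRRR
RRRRRRRBR
RRRRRRRRR
RRRRRRRRR
RRRRRRRRR
RRRRRRRBR
RRRRRRRKR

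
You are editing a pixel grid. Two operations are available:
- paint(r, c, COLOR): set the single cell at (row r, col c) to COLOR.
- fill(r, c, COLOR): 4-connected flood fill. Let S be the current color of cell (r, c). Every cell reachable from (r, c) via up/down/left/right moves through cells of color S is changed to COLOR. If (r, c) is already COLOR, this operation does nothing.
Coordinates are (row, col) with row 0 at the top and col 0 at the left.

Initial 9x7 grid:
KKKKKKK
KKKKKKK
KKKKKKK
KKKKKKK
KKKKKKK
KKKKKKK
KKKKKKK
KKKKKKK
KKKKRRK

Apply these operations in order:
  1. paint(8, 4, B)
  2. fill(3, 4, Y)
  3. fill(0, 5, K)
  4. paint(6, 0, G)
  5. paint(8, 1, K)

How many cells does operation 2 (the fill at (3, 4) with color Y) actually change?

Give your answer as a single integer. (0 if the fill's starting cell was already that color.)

Answer: 61

Derivation:
After op 1 paint(8,4,B):
KKKKKKK
KKKKKKK
KKKKKKK
KKKKKKK
KKKKKKK
KKKKKKK
KKKKKKK
KKKKKKK
KKKKBRK
After op 2 fill(3,4,Y) [61 cells changed]:
YYYYYYY
YYYYYYY
YYYYYYY
YYYYYYY
YYYYYYY
YYYYYYY
YYYYYYY
YYYYYYY
YYYYBRY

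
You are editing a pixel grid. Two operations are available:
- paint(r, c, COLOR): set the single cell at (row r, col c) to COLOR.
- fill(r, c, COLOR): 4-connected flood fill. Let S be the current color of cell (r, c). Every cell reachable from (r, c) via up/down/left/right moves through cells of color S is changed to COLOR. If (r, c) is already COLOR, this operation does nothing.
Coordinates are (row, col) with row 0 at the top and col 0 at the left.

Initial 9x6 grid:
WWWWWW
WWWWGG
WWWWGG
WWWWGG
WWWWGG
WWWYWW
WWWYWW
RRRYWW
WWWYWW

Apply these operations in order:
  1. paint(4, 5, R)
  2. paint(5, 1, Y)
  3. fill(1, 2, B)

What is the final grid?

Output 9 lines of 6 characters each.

After op 1 paint(4,5,R):
WWWWWW
WWWWGG
WWWWGG
WWWWGG
WWWWGR
WWWYWW
WWWYWW
RRRYWW
WWWYWW
After op 2 paint(5,1,Y):
WWWWWW
WWWWGG
WWWWGG
WWWWGG
WWWWGR
WYWYWW
WWWYWW
RRRYWW
WWWYWW
After op 3 fill(1,2,B) [27 cells changed]:
BBBBBB
BBBBGG
BBBBGG
BBBBGG
BBBBGR
BYBYWW
BBBYWW
RRRYWW
WWWYWW

Answer: BBBBBB
BBBBGG
BBBBGG
BBBBGG
BBBBGR
BYBYWW
BBBYWW
RRRYWW
WWWYWW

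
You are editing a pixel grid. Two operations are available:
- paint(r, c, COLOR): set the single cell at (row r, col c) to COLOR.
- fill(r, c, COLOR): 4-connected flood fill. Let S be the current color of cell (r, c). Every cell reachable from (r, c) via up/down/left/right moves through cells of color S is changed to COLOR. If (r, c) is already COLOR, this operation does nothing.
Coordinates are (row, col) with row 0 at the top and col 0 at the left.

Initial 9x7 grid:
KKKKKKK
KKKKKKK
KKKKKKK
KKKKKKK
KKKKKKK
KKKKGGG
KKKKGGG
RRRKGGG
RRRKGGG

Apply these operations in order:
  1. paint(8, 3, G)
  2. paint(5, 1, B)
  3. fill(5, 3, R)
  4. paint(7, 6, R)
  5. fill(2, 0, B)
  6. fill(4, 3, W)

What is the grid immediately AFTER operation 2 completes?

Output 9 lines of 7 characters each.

After op 1 paint(8,3,G):
KKKKKKK
KKKKKKK
KKKKKKK
KKKKKKK
KKKKKKK
KKKKGGG
KKKKGGG
RRRKGGG
RRRGGGG
After op 2 paint(5,1,B):
KKKKKKK
KKKKKKK
KKKKKKK
KKKKKKK
KKKKKKK
KBKKGGG
KKKKGGG
RRRKGGG
RRRGGGG

Answer: KKKKKKK
KKKKKKK
KKKKKKK
KKKKKKK
KKKKKKK
KBKKGGG
KKKKGGG
RRRKGGG
RRRGGGG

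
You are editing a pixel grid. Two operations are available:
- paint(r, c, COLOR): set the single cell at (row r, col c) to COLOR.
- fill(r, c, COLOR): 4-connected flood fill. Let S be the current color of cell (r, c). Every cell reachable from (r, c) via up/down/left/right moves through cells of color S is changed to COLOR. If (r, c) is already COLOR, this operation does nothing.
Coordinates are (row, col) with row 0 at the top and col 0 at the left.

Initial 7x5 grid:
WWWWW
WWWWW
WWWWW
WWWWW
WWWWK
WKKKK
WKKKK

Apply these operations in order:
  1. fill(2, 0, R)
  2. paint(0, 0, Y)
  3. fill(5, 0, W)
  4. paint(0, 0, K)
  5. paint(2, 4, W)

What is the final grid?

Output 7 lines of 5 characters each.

After op 1 fill(2,0,R) [26 cells changed]:
RRRRR
RRRRR
RRRRR
RRRRR
RRRRK
RKKKK
RKKKK
After op 2 paint(0,0,Y):
YRRRR
RRRRR
RRRRR
RRRRR
RRRRK
RKKKK
RKKKK
After op 3 fill(5,0,W) [25 cells changed]:
YWWWW
WWWWW
WWWWW
WWWWW
WWWWK
WKKKK
WKKKK
After op 4 paint(0,0,K):
KWWWW
WWWWW
WWWWW
WWWWW
WWWWK
WKKKK
WKKKK
After op 5 paint(2,4,W):
KWWWW
WWWWW
WWWWW
WWWWW
WWWWK
WKKKK
WKKKK

Answer: KWWWW
WWWWW
WWWWW
WWWWW
WWWWK
WKKKK
WKKKK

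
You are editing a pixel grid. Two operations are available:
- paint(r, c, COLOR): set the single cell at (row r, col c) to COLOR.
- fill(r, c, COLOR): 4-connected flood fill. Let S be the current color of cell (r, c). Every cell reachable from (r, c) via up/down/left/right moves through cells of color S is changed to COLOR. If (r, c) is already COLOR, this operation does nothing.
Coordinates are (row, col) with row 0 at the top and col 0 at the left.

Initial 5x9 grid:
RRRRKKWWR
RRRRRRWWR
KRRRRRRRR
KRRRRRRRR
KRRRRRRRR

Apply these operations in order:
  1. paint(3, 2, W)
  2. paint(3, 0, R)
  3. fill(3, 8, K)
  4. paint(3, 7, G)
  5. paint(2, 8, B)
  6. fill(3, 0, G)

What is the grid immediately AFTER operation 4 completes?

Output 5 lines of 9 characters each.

After op 1 paint(3,2,W):
RRRRKKWWR
RRRRRRWWR
KRRRRRRRR
KRWRRRRRR
KRRRRRRRR
After op 2 paint(3,0,R):
RRRRKKWWR
RRRRRRWWR
KRRRRRRRR
RRWRRRRRR
KRRRRRRRR
After op 3 fill(3,8,K) [36 cells changed]:
KKKKKKWWK
KKKKKKWWK
KKKKKKKKK
KKWKKKKKK
KKKKKKKKK
After op 4 paint(3,7,G):
KKKKKKWWK
KKKKKKWWK
KKKKKKKKK
KKWKKKKGK
KKKKKKKKK

Answer: KKKKKKWWK
KKKKKKWWK
KKKKKKKKK
KKWKKKKGK
KKKKKKKKK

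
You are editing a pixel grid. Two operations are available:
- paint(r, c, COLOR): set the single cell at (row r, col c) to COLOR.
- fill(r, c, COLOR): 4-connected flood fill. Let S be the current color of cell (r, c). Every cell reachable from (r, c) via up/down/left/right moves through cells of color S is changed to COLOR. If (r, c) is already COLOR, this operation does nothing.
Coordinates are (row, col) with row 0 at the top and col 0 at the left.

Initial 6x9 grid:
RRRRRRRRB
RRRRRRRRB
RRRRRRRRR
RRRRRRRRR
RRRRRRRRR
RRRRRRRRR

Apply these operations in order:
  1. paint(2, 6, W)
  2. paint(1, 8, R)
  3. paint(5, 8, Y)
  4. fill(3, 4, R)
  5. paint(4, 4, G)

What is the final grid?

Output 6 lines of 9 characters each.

After op 1 paint(2,6,W):
RRRRRRRRB
RRRRRRRRB
RRRRRRWRR
RRRRRRRRR
RRRRRRRRR
RRRRRRRRR
After op 2 paint(1,8,R):
RRRRRRRRB
RRRRRRRRR
RRRRRRWRR
RRRRRRRRR
RRRRRRRRR
RRRRRRRRR
After op 3 paint(5,8,Y):
RRRRRRRRB
RRRRRRRRR
RRRRRRWRR
RRRRRRRRR
RRRRRRRRR
RRRRRRRRY
After op 4 fill(3,4,R) [0 cells changed]:
RRRRRRRRB
RRRRRRRRR
RRRRRRWRR
RRRRRRRRR
RRRRRRRRR
RRRRRRRRY
After op 5 paint(4,4,G):
RRRRRRRRB
RRRRRRRRR
RRRRRRWRR
RRRRRRRRR
RRRRGRRRR
RRRRRRRRY

Answer: RRRRRRRRB
RRRRRRRRR
RRRRRRWRR
RRRRRRRRR
RRRRGRRRR
RRRRRRRRY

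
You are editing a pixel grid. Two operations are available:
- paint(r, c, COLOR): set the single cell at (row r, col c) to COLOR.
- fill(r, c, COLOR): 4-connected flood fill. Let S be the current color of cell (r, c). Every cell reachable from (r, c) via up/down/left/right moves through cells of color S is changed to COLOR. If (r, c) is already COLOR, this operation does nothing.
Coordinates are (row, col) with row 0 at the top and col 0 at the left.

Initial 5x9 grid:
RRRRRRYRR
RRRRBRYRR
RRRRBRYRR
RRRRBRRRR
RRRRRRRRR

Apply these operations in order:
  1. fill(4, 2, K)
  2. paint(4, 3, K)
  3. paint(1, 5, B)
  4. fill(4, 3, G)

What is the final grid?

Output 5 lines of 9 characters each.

Answer: GGGGGGYGG
GGGGBBYGG
GGGGBGYGG
GGGGBGGGG
GGGGGGGGG

Derivation:
After op 1 fill(4,2,K) [39 cells changed]:
KKKKKKYKK
KKKKBKYKK
KKKKBKYKK
KKKKBKKKK
KKKKKKKKK
After op 2 paint(4,3,K):
KKKKKKYKK
KKKKBKYKK
KKKKBKYKK
KKKKBKKKK
KKKKKKKKK
After op 3 paint(1,5,B):
KKKKKKYKK
KKKKBBYKK
KKKKBKYKK
KKKKBKKKK
KKKKKKKKK
After op 4 fill(4,3,G) [38 cells changed]:
GGGGGGYGG
GGGGBBYGG
GGGGBGYGG
GGGGBGGGG
GGGGGGGGG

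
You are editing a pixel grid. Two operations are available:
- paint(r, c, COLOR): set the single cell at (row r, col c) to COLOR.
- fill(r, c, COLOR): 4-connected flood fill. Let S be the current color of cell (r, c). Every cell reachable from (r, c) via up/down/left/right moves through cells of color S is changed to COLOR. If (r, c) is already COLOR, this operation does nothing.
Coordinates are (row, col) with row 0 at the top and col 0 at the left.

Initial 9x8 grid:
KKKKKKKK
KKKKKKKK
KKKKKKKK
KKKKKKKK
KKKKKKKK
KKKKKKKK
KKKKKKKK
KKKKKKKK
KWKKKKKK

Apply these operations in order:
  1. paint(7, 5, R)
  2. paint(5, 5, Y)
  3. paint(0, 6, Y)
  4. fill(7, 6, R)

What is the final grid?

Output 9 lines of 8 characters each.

After op 1 paint(7,5,R):
KKKKKKKK
KKKKKKKK
KKKKKKKK
KKKKKKKK
KKKKKKKK
KKKKKKKK
KKKKKKKK
KKKKKRKK
KWKKKKKK
After op 2 paint(5,5,Y):
KKKKKKKK
KKKKKKKK
KKKKKKKK
KKKKKKKK
KKKKKKKK
KKKKKYKK
KKKKKKKK
KKKKKRKK
KWKKKKKK
After op 3 paint(0,6,Y):
KKKKKKYK
KKKKKKKK
KKKKKKKK
KKKKKKKK
KKKKKKKK
KKKKKYKK
KKKKKKKK
KKKKKRKK
KWKKKKKK
After op 4 fill(7,6,R) [68 cells changed]:
RRRRRRYR
RRRRRRRR
RRRRRRRR
RRRRRRRR
RRRRRRRR
RRRRRYRR
RRRRRRRR
RRRRRRRR
RWRRRRRR

Answer: RRRRRRYR
RRRRRRRR
RRRRRRRR
RRRRRRRR
RRRRRRRR
RRRRRYRR
RRRRRRRR
RRRRRRRR
RWRRRRRR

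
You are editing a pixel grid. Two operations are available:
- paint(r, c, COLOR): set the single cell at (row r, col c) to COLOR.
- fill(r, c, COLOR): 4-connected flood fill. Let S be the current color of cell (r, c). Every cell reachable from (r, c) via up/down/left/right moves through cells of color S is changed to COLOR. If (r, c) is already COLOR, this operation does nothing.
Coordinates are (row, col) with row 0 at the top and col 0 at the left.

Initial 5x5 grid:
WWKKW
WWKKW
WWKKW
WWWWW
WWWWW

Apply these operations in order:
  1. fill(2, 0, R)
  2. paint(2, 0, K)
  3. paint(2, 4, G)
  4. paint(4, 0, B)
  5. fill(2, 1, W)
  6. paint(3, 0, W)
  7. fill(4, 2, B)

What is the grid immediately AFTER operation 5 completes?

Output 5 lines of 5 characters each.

Answer: WWKKR
WWKKR
KWKKG
WWWWW
BWWWW

Derivation:
After op 1 fill(2,0,R) [19 cells changed]:
RRKKR
RRKKR
RRKKR
RRRRR
RRRRR
After op 2 paint(2,0,K):
RRKKR
RRKKR
KRKKR
RRRRR
RRRRR
After op 3 paint(2,4,G):
RRKKR
RRKKR
KRKKG
RRRRR
RRRRR
After op 4 paint(4,0,B):
RRKKR
RRKKR
KRKKG
RRRRR
BRRRR
After op 5 fill(2,1,W) [14 cells changed]:
WWKKR
WWKKR
KWKKG
WWWWW
BWWWW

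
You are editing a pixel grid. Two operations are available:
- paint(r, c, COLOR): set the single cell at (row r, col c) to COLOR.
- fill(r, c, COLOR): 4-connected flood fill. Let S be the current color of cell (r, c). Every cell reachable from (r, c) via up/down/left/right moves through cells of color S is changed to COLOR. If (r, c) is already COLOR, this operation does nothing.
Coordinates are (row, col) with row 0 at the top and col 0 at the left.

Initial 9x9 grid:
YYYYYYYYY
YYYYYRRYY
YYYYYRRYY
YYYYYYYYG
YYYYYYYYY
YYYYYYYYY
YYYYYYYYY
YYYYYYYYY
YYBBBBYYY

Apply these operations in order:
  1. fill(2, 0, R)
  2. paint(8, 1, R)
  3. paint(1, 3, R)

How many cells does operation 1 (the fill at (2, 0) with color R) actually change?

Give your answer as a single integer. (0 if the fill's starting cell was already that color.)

Answer: 72

Derivation:
After op 1 fill(2,0,R) [72 cells changed]:
RRRRRRRRR
RRRRRRRRR
RRRRRRRRR
RRRRRRRRG
RRRRRRRRR
RRRRRRRRR
RRRRRRRRR
RRRRRRRRR
RRBBBBRRR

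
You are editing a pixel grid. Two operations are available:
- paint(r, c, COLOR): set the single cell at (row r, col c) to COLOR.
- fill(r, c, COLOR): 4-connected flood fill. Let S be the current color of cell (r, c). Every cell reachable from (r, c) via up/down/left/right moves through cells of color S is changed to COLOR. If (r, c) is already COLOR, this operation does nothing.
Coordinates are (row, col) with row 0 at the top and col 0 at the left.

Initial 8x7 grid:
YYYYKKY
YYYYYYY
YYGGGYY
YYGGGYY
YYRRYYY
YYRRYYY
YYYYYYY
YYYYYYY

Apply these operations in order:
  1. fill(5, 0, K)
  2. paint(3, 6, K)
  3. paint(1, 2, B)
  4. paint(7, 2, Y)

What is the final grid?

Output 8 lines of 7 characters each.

After op 1 fill(5,0,K) [44 cells changed]:
KKKKKKK
KKKKKKK
KKGGGKK
KKGGGKK
KKRRKKK
KKRRKKK
KKKKKKK
KKKKKKK
After op 2 paint(3,6,K):
KKKKKKK
KKKKKKK
KKGGGKK
KKGGGKK
KKRRKKK
KKRRKKK
KKKKKKK
KKKKKKK
After op 3 paint(1,2,B):
KKKKKKK
KKBKKKK
KKGGGKK
KKGGGKK
KKRRKKK
KKRRKKK
KKKKKKK
KKKKKKK
After op 4 paint(7,2,Y):
KKKKKKK
KKBKKKK
KKGGGKK
KKGGGKK
KKRRKKK
KKRRKKK
KKKKKKK
KKYKKKK

Answer: KKKKKKK
KKBKKKK
KKGGGKK
KKGGGKK
KKRRKKK
KKRRKKK
KKKKKKK
KKYKKKK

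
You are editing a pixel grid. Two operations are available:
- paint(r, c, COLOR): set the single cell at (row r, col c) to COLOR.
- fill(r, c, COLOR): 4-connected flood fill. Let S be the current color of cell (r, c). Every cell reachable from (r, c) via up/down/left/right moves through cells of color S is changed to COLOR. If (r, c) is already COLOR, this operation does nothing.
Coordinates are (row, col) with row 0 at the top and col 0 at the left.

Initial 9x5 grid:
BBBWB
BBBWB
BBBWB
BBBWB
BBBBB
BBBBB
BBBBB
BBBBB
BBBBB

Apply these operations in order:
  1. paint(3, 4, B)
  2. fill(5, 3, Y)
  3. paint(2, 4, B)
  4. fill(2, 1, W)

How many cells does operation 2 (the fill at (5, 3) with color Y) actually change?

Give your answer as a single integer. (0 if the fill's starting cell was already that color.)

After op 1 paint(3,4,B):
BBBWB
BBBWB
BBBWB
BBBWB
BBBBB
BBBBB
BBBBB
BBBBB
BBBBB
After op 2 fill(5,3,Y) [41 cells changed]:
YYYWY
YYYWY
YYYWY
YYYWY
YYYYY
YYYYY
YYYYY
YYYYY
YYYYY

Answer: 41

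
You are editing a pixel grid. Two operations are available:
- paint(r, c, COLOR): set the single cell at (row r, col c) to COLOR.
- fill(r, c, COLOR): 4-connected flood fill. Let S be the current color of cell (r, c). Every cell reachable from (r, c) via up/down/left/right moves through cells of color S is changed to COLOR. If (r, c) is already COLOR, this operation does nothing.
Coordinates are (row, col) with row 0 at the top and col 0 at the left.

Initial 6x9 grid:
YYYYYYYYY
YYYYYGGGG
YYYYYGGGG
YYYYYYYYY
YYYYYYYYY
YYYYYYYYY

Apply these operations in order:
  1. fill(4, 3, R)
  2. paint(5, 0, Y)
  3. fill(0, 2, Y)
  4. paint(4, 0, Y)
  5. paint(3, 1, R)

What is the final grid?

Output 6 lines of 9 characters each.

After op 1 fill(4,3,R) [46 cells changed]:
RRRRRRRRR
RRRRRGGGG
RRRRRGGGG
RRRRRRRRR
RRRRRRRRR
RRRRRRRRR
After op 2 paint(5,0,Y):
RRRRRRRRR
RRRRRGGGG
RRRRRGGGG
RRRRRRRRR
RRRRRRRRR
YRRRRRRRR
After op 3 fill(0,2,Y) [45 cells changed]:
YYYYYYYYY
YYYYYGGGG
YYYYYGGGG
YYYYYYYYY
YYYYYYYYY
YYYYYYYYY
After op 4 paint(4,0,Y):
YYYYYYYYY
YYYYYGGGG
YYYYYGGGG
YYYYYYYYY
YYYYYYYYY
YYYYYYYYY
After op 5 paint(3,1,R):
YYYYYYYYY
YYYYYGGGG
YYYYYGGGG
YRYYYYYYY
YYYYYYYYY
YYYYYYYYY

Answer: YYYYYYYYY
YYYYYGGGG
YYYYYGGGG
YRYYYYYYY
YYYYYYYYY
YYYYYYYYY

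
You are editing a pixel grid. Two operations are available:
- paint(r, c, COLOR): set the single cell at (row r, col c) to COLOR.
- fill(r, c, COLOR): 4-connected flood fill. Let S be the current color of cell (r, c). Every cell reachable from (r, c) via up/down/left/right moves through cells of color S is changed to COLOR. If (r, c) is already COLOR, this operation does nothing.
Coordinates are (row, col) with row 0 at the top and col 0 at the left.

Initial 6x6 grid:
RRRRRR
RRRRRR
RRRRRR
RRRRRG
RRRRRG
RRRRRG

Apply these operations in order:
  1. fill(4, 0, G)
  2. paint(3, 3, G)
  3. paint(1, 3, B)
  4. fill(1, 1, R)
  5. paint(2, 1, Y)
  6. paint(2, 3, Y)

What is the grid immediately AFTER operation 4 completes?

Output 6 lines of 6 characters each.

After op 1 fill(4,0,G) [33 cells changed]:
GGGGGG
GGGGGG
GGGGGG
GGGGGG
GGGGGG
GGGGGG
After op 2 paint(3,3,G):
GGGGGG
GGGGGG
GGGGGG
GGGGGG
GGGGGG
GGGGGG
After op 3 paint(1,3,B):
GGGGGG
GGGBGG
GGGGGG
GGGGGG
GGGGGG
GGGGGG
After op 4 fill(1,1,R) [35 cells changed]:
RRRRRR
RRRBRR
RRRRRR
RRRRRR
RRRRRR
RRRRRR

Answer: RRRRRR
RRRBRR
RRRRRR
RRRRRR
RRRRRR
RRRRRR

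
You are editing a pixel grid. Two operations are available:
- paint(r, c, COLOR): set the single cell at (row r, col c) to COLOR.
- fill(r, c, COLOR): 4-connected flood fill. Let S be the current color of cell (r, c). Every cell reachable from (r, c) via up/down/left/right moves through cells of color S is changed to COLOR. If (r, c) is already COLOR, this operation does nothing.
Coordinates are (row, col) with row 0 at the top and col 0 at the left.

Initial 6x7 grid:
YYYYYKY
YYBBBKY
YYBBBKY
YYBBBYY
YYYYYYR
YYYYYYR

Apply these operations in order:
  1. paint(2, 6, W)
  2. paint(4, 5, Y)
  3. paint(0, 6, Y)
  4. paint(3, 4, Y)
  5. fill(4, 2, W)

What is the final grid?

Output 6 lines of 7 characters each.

After op 1 paint(2,6,W):
YYYYYKY
YYBBBKY
YYBBBKW
YYBBBYY
YYYYYYR
YYYYYYR
After op 2 paint(4,5,Y):
YYYYYKY
YYBBBKY
YYBBBKW
YYBBBYY
YYYYYYR
YYYYYYR
After op 3 paint(0,6,Y):
YYYYYKY
YYBBBKY
YYBBBKW
YYBBBYY
YYYYYYR
YYYYYYR
After op 4 paint(3,4,Y):
YYYYYKY
YYBBBKY
YYBBBKW
YYBBYYY
YYYYYYR
YYYYYYR
After op 5 fill(4,2,W) [26 cells changed]:
WWWWWKY
WWBBBKY
WWBBBKW
WWBBWWW
WWWWWWR
WWWWWWR

Answer: WWWWWKY
WWBBBKY
WWBBBKW
WWBBWWW
WWWWWWR
WWWWWWR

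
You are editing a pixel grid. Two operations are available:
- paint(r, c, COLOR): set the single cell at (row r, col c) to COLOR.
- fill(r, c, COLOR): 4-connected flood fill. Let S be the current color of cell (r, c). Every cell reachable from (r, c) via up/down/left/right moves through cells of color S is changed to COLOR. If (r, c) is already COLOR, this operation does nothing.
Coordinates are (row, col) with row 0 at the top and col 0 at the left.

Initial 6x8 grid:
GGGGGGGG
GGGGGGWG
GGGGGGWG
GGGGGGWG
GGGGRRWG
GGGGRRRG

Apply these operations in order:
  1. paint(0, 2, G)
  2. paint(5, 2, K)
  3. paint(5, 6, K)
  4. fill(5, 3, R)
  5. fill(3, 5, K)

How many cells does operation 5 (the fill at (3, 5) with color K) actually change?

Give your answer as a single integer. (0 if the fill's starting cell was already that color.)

Answer: 42

Derivation:
After op 1 paint(0,2,G):
GGGGGGGG
GGGGGGWG
GGGGGGWG
GGGGGGWG
GGGGRRWG
GGGGRRRG
After op 2 paint(5,2,K):
GGGGGGGG
GGGGGGWG
GGGGGGWG
GGGGGGWG
GGGGRRWG
GGKGRRRG
After op 3 paint(5,6,K):
GGGGGGGG
GGGGGGWG
GGGGGGWG
GGGGGGWG
GGGGRRWG
GGKGRRKG
After op 4 fill(5,3,R) [38 cells changed]:
RRRRRRRR
RRRRRRWR
RRRRRRWR
RRRRRRWR
RRRRRRWR
RRKRRRKR
After op 5 fill(3,5,K) [42 cells changed]:
KKKKKKKK
KKKKKKWK
KKKKKKWK
KKKKKKWK
KKKKKKWK
KKKKKKKK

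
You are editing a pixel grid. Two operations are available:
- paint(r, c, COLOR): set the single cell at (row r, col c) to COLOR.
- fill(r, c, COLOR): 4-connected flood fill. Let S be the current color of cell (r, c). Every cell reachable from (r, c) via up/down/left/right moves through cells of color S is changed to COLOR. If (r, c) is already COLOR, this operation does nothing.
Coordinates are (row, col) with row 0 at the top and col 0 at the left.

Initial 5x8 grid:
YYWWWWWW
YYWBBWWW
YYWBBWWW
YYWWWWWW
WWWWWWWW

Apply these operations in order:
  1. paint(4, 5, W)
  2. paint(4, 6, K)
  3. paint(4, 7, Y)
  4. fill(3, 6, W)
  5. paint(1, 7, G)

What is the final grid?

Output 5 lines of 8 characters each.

Answer: YYWWWWWW
YYWBBWWG
YYWBBWWW
YYWWWWWW
WWWWWWKY

Derivation:
After op 1 paint(4,5,W):
YYWWWWWW
YYWBBWWW
YYWBBWWW
YYWWWWWW
WWWWWWWW
After op 2 paint(4,6,K):
YYWWWWWW
YYWBBWWW
YYWBBWWW
YYWWWWWW
WWWWWWKW
After op 3 paint(4,7,Y):
YYWWWWWW
YYWBBWWW
YYWBBWWW
YYWWWWWW
WWWWWWKY
After op 4 fill(3,6,W) [0 cells changed]:
YYWWWWWW
YYWBBWWW
YYWBBWWW
YYWWWWWW
WWWWWWKY
After op 5 paint(1,7,G):
YYWWWWWW
YYWBBWWG
YYWBBWWW
YYWWWWWW
WWWWWWKY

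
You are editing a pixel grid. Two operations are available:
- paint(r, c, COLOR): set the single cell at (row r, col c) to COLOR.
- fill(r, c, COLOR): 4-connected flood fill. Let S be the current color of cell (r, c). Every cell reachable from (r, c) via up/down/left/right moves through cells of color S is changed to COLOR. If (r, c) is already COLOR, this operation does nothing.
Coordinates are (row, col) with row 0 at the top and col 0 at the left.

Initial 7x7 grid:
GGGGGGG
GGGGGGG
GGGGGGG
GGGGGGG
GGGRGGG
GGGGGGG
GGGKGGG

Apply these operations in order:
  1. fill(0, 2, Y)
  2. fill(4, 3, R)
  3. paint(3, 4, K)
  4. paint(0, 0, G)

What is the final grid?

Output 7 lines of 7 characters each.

After op 1 fill(0,2,Y) [47 cells changed]:
YYYYYYY
YYYYYYY
YYYYYYY
YYYYYYY
YYYRYYY
YYYYYYY
YYYKYYY
After op 2 fill(4,3,R) [0 cells changed]:
YYYYYYY
YYYYYYY
YYYYYYY
YYYYYYY
YYYRYYY
YYYYYYY
YYYKYYY
After op 3 paint(3,4,K):
YYYYYYY
YYYYYYY
YYYYYYY
YYYYKYY
YYYRYYY
YYYYYYY
YYYKYYY
After op 4 paint(0,0,G):
GYYYYYY
YYYYYYY
YYYYYYY
YYYYKYY
YYYRYYY
YYYYYYY
YYYKYYY

Answer: GYYYYYY
YYYYYYY
YYYYYYY
YYYYKYY
YYYRYYY
YYYYYYY
YYYKYYY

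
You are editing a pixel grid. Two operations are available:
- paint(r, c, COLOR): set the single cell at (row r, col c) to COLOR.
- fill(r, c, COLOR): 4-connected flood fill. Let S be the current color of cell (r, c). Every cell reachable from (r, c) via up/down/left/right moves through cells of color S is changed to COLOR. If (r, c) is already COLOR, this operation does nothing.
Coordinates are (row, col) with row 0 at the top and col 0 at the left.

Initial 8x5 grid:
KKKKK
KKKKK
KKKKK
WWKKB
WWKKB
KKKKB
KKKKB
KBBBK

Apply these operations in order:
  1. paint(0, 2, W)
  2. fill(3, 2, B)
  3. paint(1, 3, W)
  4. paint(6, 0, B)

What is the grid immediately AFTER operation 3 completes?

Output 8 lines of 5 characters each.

Answer: BBWBB
BBBWB
BBBBB
WWBBB
WWBBB
BBBBB
BBBBB
BBBBK

Derivation:
After op 1 paint(0,2,W):
KKWKK
KKKKK
KKKKK
WWKKB
WWKKB
KKKKB
KKKKB
KBBBK
After op 2 fill(3,2,B) [27 cells changed]:
BBWBB
BBBBB
BBBBB
WWBBB
WWBBB
BBBBB
BBBBB
BBBBK
After op 3 paint(1,3,W):
BBWBB
BBBWB
BBBBB
WWBBB
WWBBB
BBBBB
BBBBB
BBBBK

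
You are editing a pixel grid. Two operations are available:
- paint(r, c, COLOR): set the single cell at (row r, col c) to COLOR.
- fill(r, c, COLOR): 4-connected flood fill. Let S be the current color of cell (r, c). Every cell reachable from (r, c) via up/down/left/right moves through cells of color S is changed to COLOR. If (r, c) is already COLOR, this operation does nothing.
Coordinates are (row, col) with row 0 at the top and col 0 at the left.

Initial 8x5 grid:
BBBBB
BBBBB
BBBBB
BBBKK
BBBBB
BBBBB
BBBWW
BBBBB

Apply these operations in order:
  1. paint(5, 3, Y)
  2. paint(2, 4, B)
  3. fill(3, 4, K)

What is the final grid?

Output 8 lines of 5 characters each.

After op 1 paint(5,3,Y):
BBBBB
BBBBB
BBBBB
BBBKK
BBBBB
BBBYB
BBBWW
BBBBB
After op 2 paint(2,4,B):
BBBBB
BBBBB
BBBBB
BBBKK
BBBBB
BBBYB
BBBWW
BBBBB
After op 3 fill(3,4,K) [0 cells changed]:
BBBBB
BBBBB
BBBBB
BBBKK
BBBBB
BBBYB
BBBWW
BBBBB

Answer: BBBBB
BBBBB
BBBBB
BBBKK
BBBBB
BBBYB
BBBWW
BBBBB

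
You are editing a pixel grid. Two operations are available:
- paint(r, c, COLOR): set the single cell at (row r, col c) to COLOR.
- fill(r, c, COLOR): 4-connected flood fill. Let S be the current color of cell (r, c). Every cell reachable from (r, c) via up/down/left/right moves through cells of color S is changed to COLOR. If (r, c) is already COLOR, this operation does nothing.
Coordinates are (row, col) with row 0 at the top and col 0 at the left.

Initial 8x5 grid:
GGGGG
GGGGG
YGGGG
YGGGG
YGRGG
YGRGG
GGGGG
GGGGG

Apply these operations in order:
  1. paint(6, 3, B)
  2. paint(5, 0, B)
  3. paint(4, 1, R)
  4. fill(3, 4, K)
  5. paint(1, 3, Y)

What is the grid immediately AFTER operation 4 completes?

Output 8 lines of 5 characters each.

After op 1 paint(6,3,B):
GGGGG
GGGGG
YGGGG
YGGGG
YGRGG
YGRGG
GGGBG
GGGGG
After op 2 paint(5,0,B):
GGGGG
GGGGG
YGGGG
YGGGG
YGRGG
BGRGG
GGGBG
GGGGG
After op 3 paint(4,1,R):
GGGGG
GGGGG
YGGGG
YGGGG
YRRGG
BGRGG
GGGBG
GGGGG
After op 4 fill(3,4,K) [32 cells changed]:
KKKKK
KKKKK
YKKKK
YKKKK
YRRKK
BKRKK
KKKBK
KKKKK

Answer: KKKKK
KKKKK
YKKKK
YKKKK
YRRKK
BKRKK
KKKBK
KKKKK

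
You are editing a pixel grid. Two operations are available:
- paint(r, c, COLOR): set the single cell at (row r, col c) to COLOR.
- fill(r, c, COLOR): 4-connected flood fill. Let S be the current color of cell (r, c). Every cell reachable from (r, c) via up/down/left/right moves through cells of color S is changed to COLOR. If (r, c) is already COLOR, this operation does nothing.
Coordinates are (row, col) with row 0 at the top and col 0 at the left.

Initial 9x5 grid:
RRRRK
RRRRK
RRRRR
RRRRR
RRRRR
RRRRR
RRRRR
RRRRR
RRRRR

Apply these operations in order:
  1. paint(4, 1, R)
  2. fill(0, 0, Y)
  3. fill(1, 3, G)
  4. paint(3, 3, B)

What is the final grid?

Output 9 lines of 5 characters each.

Answer: GGGGK
GGGGK
GGGGG
GGGBG
GGGGG
GGGGG
GGGGG
GGGGG
GGGGG

Derivation:
After op 1 paint(4,1,R):
RRRRK
RRRRK
RRRRR
RRRRR
RRRRR
RRRRR
RRRRR
RRRRR
RRRRR
After op 2 fill(0,0,Y) [43 cells changed]:
YYYYK
YYYYK
YYYYY
YYYYY
YYYYY
YYYYY
YYYYY
YYYYY
YYYYY
After op 3 fill(1,3,G) [43 cells changed]:
GGGGK
GGGGK
GGGGG
GGGGG
GGGGG
GGGGG
GGGGG
GGGGG
GGGGG
After op 4 paint(3,3,B):
GGGGK
GGGGK
GGGGG
GGGBG
GGGGG
GGGGG
GGGGG
GGGGG
GGGGG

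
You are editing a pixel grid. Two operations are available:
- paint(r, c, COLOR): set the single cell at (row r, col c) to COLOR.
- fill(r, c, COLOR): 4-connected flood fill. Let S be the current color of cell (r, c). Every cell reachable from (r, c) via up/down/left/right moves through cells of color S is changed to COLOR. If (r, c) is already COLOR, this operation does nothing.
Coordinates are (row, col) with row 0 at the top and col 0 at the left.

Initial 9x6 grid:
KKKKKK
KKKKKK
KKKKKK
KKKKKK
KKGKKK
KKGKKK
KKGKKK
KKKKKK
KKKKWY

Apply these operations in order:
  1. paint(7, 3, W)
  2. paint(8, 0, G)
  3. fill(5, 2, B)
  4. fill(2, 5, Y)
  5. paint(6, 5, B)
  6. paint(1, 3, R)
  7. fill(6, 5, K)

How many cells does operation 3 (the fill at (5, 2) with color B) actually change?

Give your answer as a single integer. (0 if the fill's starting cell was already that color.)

Answer: 3

Derivation:
After op 1 paint(7,3,W):
KKKKKK
KKKKKK
KKKKKK
KKKKKK
KKGKKK
KKGKKK
KKGKKK
KKKWKK
KKKKWY
After op 2 paint(8,0,G):
KKKKKK
KKKKKK
KKKKKK
KKKKKK
KKGKKK
KKGKKK
KKGKKK
KKKWKK
GKKKWY
After op 3 fill(5,2,B) [3 cells changed]:
KKKKKK
KKKKKK
KKKKKK
KKKKKK
KKBKKK
KKBKKK
KKBKKK
KKKWKK
GKKKWY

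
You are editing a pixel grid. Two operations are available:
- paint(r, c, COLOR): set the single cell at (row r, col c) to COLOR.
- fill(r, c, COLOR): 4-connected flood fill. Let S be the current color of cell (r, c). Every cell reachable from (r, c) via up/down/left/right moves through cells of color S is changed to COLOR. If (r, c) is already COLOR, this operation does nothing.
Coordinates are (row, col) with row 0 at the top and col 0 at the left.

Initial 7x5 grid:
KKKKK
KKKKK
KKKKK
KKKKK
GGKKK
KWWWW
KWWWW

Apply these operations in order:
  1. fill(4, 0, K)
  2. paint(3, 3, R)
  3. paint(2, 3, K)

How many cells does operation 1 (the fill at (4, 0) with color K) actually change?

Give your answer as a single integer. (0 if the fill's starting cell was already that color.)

Answer: 2

Derivation:
After op 1 fill(4,0,K) [2 cells changed]:
KKKKK
KKKKK
KKKKK
KKKKK
KKKKK
KWWWW
KWWWW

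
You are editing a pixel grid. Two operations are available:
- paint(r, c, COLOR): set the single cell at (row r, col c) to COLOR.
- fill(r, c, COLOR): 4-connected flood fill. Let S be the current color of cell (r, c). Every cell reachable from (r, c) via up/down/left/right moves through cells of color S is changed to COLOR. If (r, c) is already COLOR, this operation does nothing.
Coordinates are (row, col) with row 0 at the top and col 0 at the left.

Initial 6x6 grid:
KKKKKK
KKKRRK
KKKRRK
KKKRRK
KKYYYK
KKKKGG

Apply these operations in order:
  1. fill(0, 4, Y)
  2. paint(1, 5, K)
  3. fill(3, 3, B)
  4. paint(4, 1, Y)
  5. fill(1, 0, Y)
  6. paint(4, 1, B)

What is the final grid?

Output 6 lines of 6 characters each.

Answer: YYYYYY
YYYBBK
YYYBBY
YYYBBY
YBYYYY
YYYYGG

Derivation:
After op 1 fill(0,4,Y) [25 cells changed]:
YYYYYY
YYYRRY
YYYRRY
YYYRRY
YYYYYY
YYYYGG
After op 2 paint(1,5,K):
YYYYYY
YYYRRK
YYYRRY
YYYRRY
YYYYYY
YYYYGG
After op 3 fill(3,3,B) [6 cells changed]:
YYYYYY
YYYBBK
YYYBBY
YYYBBY
YYYYYY
YYYYGG
After op 4 paint(4,1,Y):
YYYYYY
YYYBBK
YYYBBY
YYYBBY
YYYYYY
YYYYGG
After op 5 fill(1,0,Y) [0 cells changed]:
YYYYYY
YYYBBK
YYYBBY
YYYBBY
YYYYYY
YYYYGG
After op 6 paint(4,1,B):
YYYYYY
YYYBBK
YYYBBY
YYYBBY
YBYYYY
YYYYGG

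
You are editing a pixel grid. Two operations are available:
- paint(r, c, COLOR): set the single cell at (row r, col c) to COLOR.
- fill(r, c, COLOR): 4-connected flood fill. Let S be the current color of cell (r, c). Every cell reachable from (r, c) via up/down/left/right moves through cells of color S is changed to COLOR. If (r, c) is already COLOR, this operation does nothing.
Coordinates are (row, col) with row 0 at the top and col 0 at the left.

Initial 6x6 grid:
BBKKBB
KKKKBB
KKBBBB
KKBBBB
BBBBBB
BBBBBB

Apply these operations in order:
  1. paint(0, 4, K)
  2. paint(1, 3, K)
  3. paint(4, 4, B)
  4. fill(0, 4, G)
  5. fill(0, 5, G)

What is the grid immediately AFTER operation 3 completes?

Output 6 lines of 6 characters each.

After op 1 paint(0,4,K):
BBKKKB
KKKKBB
KKBBBB
KKBBBB
BBBBBB
BBBBBB
After op 2 paint(1,3,K):
BBKKKB
KKKKBB
KKBBBB
KKBBBB
BBBBBB
BBBBBB
After op 3 paint(4,4,B):
BBKKKB
KKKKBB
KKBBBB
KKBBBB
BBBBBB
BBBBBB

Answer: BBKKKB
KKKKBB
KKBBBB
KKBBBB
BBBBBB
BBBBBB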